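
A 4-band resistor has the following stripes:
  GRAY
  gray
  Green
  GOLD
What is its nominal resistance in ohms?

8800000 Ω

Grey → 8 (first significant figure)
Grey → 8 (second significant figure)
Green → ×10^5 multiplier
88 × 100000 = 8800000 Ω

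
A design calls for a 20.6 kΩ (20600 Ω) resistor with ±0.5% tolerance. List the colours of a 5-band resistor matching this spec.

red, black, blue, red, green

20600 Ω = 206 × 10^2.
2 → red
0 → black
6 → blue
Multiplier 10^2 → red.
±0.5% tolerance → green.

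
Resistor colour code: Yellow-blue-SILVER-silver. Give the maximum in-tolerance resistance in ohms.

Yellow → 4 (first significant figure)
Blue → 6 (second significant figure)
Silver → ×0.01 multiplier
Silver → ±10% tolerance
46 × 0.01 = 0.46 Ω
Maximum = 0.46 × (1 + 10/100) = 0.506 Ω.

0.506 Ω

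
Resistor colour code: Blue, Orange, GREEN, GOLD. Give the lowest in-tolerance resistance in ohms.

Blue → 6 (first significant figure)
Orange → 3 (second significant figure)
Green → ×10^5 multiplier
Gold → ±5% tolerance
63 × 100000 = 6300000 Ω
Lowest = 6300000 × (1 − 5/100) = 5985000 Ω.

5985000 Ω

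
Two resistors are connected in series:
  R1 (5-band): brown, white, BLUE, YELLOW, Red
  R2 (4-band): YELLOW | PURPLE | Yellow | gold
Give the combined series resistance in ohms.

R1: brown, white, blue → 196; yellow ×10^4 → 1960000 Ω.
R2: yellow, violet → 47; yellow ×10^4 → 470000 Ω.
Series: 1960000 + 470000 = 2430000 Ω.

2430000 Ω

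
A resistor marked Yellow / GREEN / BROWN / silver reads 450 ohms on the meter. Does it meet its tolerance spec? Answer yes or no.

Yellow → 4 (first significant figure)
Green → 5 (second significant figure)
Brown → ×10 multiplier
Silver → ±10% tolerance
45 × 10 = 450 Ω
Allowed range: 405 Ω to 495 Ω.
450 ohms lies inside that range.

yes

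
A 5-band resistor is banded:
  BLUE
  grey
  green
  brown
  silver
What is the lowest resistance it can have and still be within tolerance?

Blue → 6 (first significant figure)
Grey → 8 (second significant figure)
Green → 5 (third significant figure)
Brown → ×10 multiplier
Silver → ±10% tolerance
685 × 10 = 6850 Ω
Lowest = 6850 × (1 − 10/100) = 6165 Ω.

6165 Ω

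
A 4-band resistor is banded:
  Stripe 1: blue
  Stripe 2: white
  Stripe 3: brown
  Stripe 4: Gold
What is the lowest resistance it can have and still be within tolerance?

655.5 Ω

Blue → 6 (first significant figure)
White → 9 (second significant figure)
Brown → ×10 multiplier
Gold → ±5% tolerance
69 × 10 = 690 Ω
Lowest = 690 × (1 − 5/100) = 655.5 Ω.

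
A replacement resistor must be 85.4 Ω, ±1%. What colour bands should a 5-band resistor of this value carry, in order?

85.4 Ω = 854 × 10^-1.
8 → grey
5 → green
4 → yellow
Multiplier 10^-1 → gold.
±1% tolerance → brown.

grey, green, yellow, gold, brown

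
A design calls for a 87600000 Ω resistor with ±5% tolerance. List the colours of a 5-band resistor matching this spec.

87600000 Ω = 876 × 10^5.
8 → grey
7 → violet
6 → blue
Multiplier 10^5 → green.
±5% tolerance → gold.

grey, violet, blue, green, gold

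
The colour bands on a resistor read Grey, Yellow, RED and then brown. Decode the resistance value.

8400 Ω

Grey → 8 (first significant figure)
Yellow → 4 (second significant figure)
Red → ×10^2 multiplier
84 × 100 = 8400 Ω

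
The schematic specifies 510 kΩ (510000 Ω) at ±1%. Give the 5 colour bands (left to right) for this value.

510000 Ω = 510 × 10^3.
5 → green
1 → brown
0 → black
Multiplier 10^3 → orange.
±1% tolerance → brown.

green, brown, black, orange, brown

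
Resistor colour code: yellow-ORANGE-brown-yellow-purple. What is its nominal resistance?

Yellow → 4 (first significant figure)
Orange → 3 (second significant figure)
Brown → 1 (third significant figure)
Yellow → ×10^4 multiplier
431 × 10000 = 4310000 Ω

4310000 Ω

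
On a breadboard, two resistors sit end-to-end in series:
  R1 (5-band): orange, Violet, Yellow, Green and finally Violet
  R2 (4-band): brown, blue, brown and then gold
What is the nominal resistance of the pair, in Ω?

37400160 Ω

R1: orange, violet, yellow → 374; green ×10^5 → 37400000 Ω.
R2: brown, blue → 16; brown ×10 → 160 Ω.
Series: 37400000 + 160 = 37400160 Ω.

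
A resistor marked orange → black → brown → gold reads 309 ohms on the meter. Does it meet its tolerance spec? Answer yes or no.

Orange → 3 (first significant figure)
Black → 0 (second significant figure)
Brown → ×10 multiplier
Gold → ±5% tolerance
30 × 10 = 300 Ω
Allowed range: 285 Ω to 315 Ω.
309 ohms lies inside that range.

yes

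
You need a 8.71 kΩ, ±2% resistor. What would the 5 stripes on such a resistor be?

grey, violet, brown, brown, red

8710 Ω = 871 × 10^1.
8 → grey
7 → violet
1 → brown
Multiplier 10^1 → brown.
±2% tolerance → red.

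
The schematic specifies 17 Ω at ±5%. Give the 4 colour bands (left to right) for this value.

17 Ω = 17 × 10^0.
1 → brown
7 → violet
Multiplier 10^0 → black.
±5% tolerance → gold.

brown, violet, black, gold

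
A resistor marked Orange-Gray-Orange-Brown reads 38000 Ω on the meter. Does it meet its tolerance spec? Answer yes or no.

Orange → 3 (first significant figure)
Grey → 8 (second significant figure)
Orange → ×10^3 multiplier
Brown → ±1% tolerance
38 × 1000 = 38000 Ω
Allowed range: 37620 Ω to 38380 Ω.
38000 Ω lies inside that range.

yes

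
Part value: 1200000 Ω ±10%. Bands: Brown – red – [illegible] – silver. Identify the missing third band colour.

green

1200000 Ω = 12 × 10^5.
The third band is the multiplier, 10^5, which is green.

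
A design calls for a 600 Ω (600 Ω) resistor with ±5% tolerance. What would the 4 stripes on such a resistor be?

600 Ω = 60 × 10^1.
6 → blue
0 → black
Multiplier 10^1 → brown.
±5% tolerance → gold.

blue, black, brown, gold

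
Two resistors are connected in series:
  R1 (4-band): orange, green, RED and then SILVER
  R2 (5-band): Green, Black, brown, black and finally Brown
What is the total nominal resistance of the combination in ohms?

R1: orange, green → 35; red ×10^2 → 3500 Ω.
R2: green, black, brown → 501; black ×1 → 501 Ω.
Series: 3500 + 501 = 4001 Ω.

4001 Ω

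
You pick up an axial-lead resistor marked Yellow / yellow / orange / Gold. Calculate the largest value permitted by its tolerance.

Yellow → 4 (first significant figure)
Yellow → 4 (second significant figure)
Orange → ×10^3 multiplier
Gold → ±5% tolerance
44 × 1000 = 44000 Ω
Largest = 44000 × (1 + 5/100) = 46200 Ω.

46200 Ω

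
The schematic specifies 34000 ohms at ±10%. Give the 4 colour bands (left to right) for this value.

orange, yellow, orange, silver

34000 Ω = 34 × 10^3.
3 → orange
4 → yellow
Multiplier 10^3 → orange.
±10% tolerance → silver.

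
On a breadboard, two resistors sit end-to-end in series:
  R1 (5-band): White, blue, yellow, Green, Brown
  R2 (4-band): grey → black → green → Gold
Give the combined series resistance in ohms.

R1: white, blue, yellow → 964; green ×10^5 → 96400000 Ω.
R2: grey, black → 80; green ×10^5 → 8000000 Ω.
Series: 96400000 + 8000000 = 104400000 Ω.

104400000 Ω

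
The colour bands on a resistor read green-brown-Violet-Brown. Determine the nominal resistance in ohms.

510000000 Ω

Green → 5 (first significant figure)
Brown → 1 (second significant figure)
Violet → ×10^7 multiplier
51 × 10000000 = 510000000 Ω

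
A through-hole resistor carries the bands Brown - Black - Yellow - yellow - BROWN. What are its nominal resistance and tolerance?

1040000 Ω ±1%

Brown → 1 (first significant figure)
Black → 0 (second significant figure)
Yellow → 4 (third significant figure)
Yellow → ×10^4 multiplier
Brown → ±1% tolerance
104 × 10000 = 1040000 Ω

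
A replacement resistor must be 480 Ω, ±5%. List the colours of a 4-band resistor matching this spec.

480 Ω = 48 × 10^1.
4 → yellow
8 → grey
Multiplier 10^1 → brown.
±5% tolerance → gold.

yellow, grey, brown, gold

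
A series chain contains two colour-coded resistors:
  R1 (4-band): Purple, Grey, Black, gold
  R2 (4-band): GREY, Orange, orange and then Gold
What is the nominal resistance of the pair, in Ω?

83078 Ω

R1: violet, grey → 78; black ×1 → 78 Ω.
R2: grey, orange → 83; orange ×10^3 → 83000 Ω.
Series: 78 + 83000 = 83078 Ω.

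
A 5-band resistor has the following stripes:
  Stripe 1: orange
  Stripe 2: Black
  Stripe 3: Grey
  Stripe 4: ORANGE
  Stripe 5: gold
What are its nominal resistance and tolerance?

Orange → 3 (first significant figure)
Black → 0 (second significant figure)
Grey → 8 (third significant figure)
Orange → ×10^3 multiplier
Gold → ±5% tolerance
308 × 1000 = 308000 Ω

308000 Ω ±5%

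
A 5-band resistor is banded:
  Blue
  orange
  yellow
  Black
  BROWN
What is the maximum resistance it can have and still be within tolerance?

Blue → 6 (first significant figure)
Orange → 3 (second significant figure)
Yellow → 4 (third significant figure)
Black → ×1 multiplier
Brown → ±1% tolerance
634 × 1 = 634 Ω
Maximum = 634 × (1 + 1/100) = 640.34 Ω.

640.34 Ω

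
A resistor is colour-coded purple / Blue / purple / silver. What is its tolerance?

±10%

The last band, silver, is the tolerance band.
Silver corresponds to ±10%.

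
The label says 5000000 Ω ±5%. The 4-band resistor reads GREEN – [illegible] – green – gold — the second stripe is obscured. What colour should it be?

5000000 Ω = 50 × 10^5.
The second band gives digit 0 of the significand, and 0 is black.

black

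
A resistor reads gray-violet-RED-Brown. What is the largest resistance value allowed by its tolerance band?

8787 Ω

Grey → 8 (first significant figure)
Violet → 7 (second significant figure)
Red → ×10^2 multiplier
Brown → ±1% tolerance
87 × 100 = 8700 Ω
Largest = 8700 × (1 + 1/100) = 8787 Ω.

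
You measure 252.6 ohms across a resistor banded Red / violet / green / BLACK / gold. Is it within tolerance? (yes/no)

Red → 2 (first significant figure)
Violet → 7 (second significant figure)
Green → 5 (third significant figure)
Black → ×1 multiplier
Gold → ±5% tolerance
275 × 1 = 275 Ω
Allowed range: 261.25 Ω to 288.75 Ω.
252.6 ohms lies outside that range.

no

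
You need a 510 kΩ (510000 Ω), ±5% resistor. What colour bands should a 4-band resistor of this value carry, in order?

510000 Ω = 51 × 10^4.
5 → green
1 → brown
Multiplier 10^4 → yellow.
±5% tolerance → gold.

green, brown, yellow, gold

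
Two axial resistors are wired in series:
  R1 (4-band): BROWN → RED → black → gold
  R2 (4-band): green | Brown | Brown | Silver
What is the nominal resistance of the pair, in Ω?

R1: brown, red → 12; black ×1 → 12 Ω.
R2: green, brown → 51; brown ×10 → 510 Ω.
Series: 12 + 510 = 522 Ω.

522 Ω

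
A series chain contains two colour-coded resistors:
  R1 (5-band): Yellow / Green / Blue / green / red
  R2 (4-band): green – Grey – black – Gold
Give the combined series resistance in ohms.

45600058 Ω

R1: yellow, green, blue → 456; green ×10^5 → 45600000 Ω.
R2: green, grey → 58; black ×1 → 58 Ω.
Series: 45600000 + 58 = 45600058 Ω.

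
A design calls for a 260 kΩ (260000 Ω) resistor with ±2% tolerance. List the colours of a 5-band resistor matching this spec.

260000 Ω = 260 × 10^3.
2 → red
6 → blue
0 → black
Multiplier 10^3 → orange.
±2% tolerance → red.

red, blue, black, orange, red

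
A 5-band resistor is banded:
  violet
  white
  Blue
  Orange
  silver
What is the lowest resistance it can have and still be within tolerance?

Violet → 7 (first significant figure)
White → 9 (second significant figure)
Blue → 6 (third significant figure)
Orange → ×10^3 multiplier
Silver → ±10% tolerance
796 × 1000 = 796000 Ω
Lowest = 796000 × (1 − 10/100) = 716400 Ω.

716400 Ω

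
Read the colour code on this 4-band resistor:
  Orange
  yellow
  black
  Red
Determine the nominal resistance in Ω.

34 Ω

Orange → 3 (first significant figure)
Yellow → 4 (second significant figure)
Black → ×1 multiplier
34 × 1 = 34 Ω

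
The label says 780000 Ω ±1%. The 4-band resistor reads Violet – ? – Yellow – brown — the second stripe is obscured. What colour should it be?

780000 Ω = 78 × 10^4.
The second band gives digit 8 of the significand, and 8 is grey.

grey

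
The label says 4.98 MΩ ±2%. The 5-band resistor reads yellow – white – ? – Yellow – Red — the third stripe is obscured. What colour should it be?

grey

4980000 Ω = 498 × 10^4.
The third band gives digit 8 of the significand, and 8 is grey.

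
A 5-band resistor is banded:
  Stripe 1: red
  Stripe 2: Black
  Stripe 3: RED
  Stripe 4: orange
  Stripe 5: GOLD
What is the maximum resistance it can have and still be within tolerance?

212100 Ω

Red → 2 (first significant figure)
Black → 0 (second significant figure)
Red → 2 (third significant figure)
Orange → ×10^3 multiplier
Gold → ±5% tolerance
202 × 1000 = 202000 Ω
Maximum = 202000 × (1 + 5/100) = 212100 Ω.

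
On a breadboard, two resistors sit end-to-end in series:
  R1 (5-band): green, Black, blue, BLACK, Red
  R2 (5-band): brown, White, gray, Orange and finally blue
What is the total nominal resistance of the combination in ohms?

R1: green, black, blue → 506; black ×1 → 506 Ω.
R2: brown, white, grey → 198; orange ×10^3 → 198000 Ω.
Series: 506 + 198000 = 198506 Ω.

198506 Ω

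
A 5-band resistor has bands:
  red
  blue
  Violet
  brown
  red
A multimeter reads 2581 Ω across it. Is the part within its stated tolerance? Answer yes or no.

Red → 2 (first significant figure)
Blue → 6 (second significant figure)
Violet → 7 (third significant figure)
Brown → ×10 multiplier
Red → ±2% tolerance
267 × 10 = 2670 Ω
Allowed range: 2616.6 Ω to 2723.4 Ω.
2581 Ω lies outside that range.

no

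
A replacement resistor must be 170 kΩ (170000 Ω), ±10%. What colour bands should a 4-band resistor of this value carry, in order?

170000 Ω = 17 × 10^4.
1 → brown
7 → violet
Multiplier 10^4 → yellow.
±10% tolerance → silver.

brown, violet, yellow, silver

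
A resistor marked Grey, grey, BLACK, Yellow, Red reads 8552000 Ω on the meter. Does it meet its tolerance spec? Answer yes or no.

Grey → 8 (first significant figure)
Grey → 8 (second significant figure)
Black → 0 (third significant figure)
Yellow → ×10^4 multiplier
Red → ±2% tolerance
880 × 10000 = 8800000 Ω
Allowed range: 8624000 Ω to 8976000 Ω.
8552000 Ω lies outside that range.

no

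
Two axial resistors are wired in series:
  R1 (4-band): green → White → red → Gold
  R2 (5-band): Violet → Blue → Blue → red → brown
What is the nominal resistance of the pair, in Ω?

R1: green, white → 59; red ×10^2 → 5900 Ω.
R2: violet, blue, blue → 766; red ×10^2 → 76600 Ω.
Series: 5900 + 76600 = 82500 Ω.

82500 Ω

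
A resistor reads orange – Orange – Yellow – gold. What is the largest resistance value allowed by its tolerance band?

Orange → 3 (first significant figure)
Orange → 3 (second significant figure)
Yellow → ×10^4 multiplier
Gold → ±5% tolerance
33 × 10000 = 330000 Ω
Largest = 330000 × (1 + 5/100) = 346500 Ω.

346500 Ω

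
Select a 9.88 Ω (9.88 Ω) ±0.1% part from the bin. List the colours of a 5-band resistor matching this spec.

white, grey, grey, silver, violet

9.88 Ω = 988 × 10^-2.
9 → white
8 → grey
8 → grey
Multiplier 10^-2 → silver.
±0.1% tolerance → violet.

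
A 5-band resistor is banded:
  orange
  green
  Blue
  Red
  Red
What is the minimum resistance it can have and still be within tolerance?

34888 Ω

Orange → 3 (first significant figure)
Green → 5 (second significant figure)
Blue → 6 (third significant figure)
Red → ×10^2 multiplier
Red → ±2% tolerance
356 × 100 = 35600 Ω
Minimum = 35600 × (1 − 2/100) = 34888 Ω.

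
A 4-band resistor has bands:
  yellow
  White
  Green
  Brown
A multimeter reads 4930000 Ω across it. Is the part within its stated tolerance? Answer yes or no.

yes

Yellow → 4 (first significant figure)
White → 9 (second significant figure)
Green → ×10^5 multiplier
Brown → ±1% tolerance
49 × 100000 = 4900000 Ω
Allowed range: 4851000 Ω to 4949000 Ω.
4930000 Ω lies inside that range.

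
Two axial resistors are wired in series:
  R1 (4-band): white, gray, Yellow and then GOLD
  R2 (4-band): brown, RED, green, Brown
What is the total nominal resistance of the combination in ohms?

R1: white, grey → 98; yellow ×10^4 → 980000 Ω.
R2: brown, red → 12; green ×10^5 → 1200000 Ω.
Series: 980000 + 1200000 = 2180000 Ω.

2180000 Ω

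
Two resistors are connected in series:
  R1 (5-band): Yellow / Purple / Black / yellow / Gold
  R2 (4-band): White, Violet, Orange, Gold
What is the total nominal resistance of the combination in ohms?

4797000 Ω

R1: yellow, violet, black → 470; yellow ×10^4 → 4700000 Ω.
R2: white, violet → 97; orange ×10^3 → 97000 Ω.
Series: 4700000 + 97000 = 4797000 Ω.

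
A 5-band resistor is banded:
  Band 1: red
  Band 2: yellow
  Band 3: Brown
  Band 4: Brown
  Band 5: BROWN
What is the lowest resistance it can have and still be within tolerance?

Red → 2 (first significant figure)
Yellow → 4 (second significant figure)
Brown → 1 (third significant figure)
Brown → ×10 multiplier
Brown → ±1% tolerance
241 × 10 = 2410 Ω
Lowest = 2410 × (1 − 1/100) = 2385.9 Ω.

2385.9 Ω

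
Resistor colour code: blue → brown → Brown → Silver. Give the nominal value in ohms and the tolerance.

610 Ω ±10%

Blue → 6 (first significant figure)
Brown → 1 (second significant figure)
Brown → ×10 multiplier
Silver → ±10% tolerance
61 × 10 = 610 Ω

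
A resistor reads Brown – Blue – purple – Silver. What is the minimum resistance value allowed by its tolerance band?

144000000 Ω

Brown → 1 (first significant figure)
Blue → 6 (second significant figure)
Violet → ×10^7 multiplier
Silver → ±10% tolerance
16 × 10000000 = 160000000 Ω
Minimum = 160000000 × (1 − 10/100) = 144000000 Ω.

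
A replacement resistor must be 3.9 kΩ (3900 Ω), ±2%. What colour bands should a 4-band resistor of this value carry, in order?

orange, white, red, red

3900 Ω = 39 × 10^2.
3 → orange
9 → white
Multiplier 10^2 → red.
±2% tolerance → red.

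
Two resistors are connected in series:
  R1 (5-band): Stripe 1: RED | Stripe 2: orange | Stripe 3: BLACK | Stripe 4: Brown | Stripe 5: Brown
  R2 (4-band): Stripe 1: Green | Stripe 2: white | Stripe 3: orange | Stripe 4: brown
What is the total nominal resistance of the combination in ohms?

R1: red, orange, black → 230; brown ×10 → 2300 Ω.
R2: green, white → 59; orange ×10^3 → 59000 Ω.
Series: 2300 + 59000 = 61300 Ω.

61300 Ω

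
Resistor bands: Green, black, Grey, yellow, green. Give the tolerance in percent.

±0.5%

The last band, green, is the tolerance band.
Green corresponds to ±0.5%.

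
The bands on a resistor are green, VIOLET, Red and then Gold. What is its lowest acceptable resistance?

Green → 5 (first significant figure)
Violet → 7 (second significant figure)
Red → ×10^2 multiplier
Gold → ±5% tolerance
57 × 100 = 5700 Ω
Lowest = 5700 × (1 − 5/100) = 5415 Ω.

5415 Ω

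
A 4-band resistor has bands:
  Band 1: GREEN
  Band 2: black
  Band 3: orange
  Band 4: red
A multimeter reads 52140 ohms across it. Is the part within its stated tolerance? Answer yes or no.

no

Green → 5 (first significant figure)
Black → 0 (second significant figure)
Orange → ×10^3 multiplier
Red → ±2% tolerance
50 × 1000 = 50000 Ω
Allowed range: 49000 Ω to 51000 Ω.
52140 ohms lies outside that range.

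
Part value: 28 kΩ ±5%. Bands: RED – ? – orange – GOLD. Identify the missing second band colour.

28000 Ω = 28 × 10^3.
The second band gives digit 8 of the significand, and 8 is grey.

grey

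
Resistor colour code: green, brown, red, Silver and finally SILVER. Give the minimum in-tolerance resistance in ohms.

4.608 Ω

Green → 5 (first significant figure)
Brown → 1 (second significant figure)
Red → 2 (third significant figure)
Silver → ×0.01 multiplier
Silver → ±10% tolerance
512 × 0.01 = 5.12 Ω
Minimum = 5.12 × (1 − 10/100) = 4.608 Ω.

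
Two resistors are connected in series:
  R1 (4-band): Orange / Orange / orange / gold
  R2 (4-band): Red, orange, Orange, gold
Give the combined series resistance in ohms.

56000 Ω

R1: orange, orange → 33; orange ×10^3 → 33000 Ω.
R2: red, orange → 23; orange ×10^3 → 23000 Ω.
Series: 33000 + 23000 = 56000 Ω.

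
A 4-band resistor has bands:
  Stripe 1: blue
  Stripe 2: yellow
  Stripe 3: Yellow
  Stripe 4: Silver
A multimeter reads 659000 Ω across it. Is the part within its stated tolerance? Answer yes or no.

yes

Blue → 6 (first significant figure)
Yellow → 4 (second significant figure)
Yellow → ×10^4 multiplier
Silver → ±10% tolerance
64 × 10000 = 640000 Ω
Allowed range: 576000 Ω to 704000 Ω.
659000 Ω lies inside that range.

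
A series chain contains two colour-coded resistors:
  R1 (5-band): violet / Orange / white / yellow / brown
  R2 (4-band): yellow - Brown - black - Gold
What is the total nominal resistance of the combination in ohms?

R1: violet, orange, white → 739; yellow ×10^4 → 7390000 Ω.
R2: yellow, brown → 41; black ×1 → 41 Ω.
Series: 7390000 + 41 = 7390041 Ω.

7390041 Ω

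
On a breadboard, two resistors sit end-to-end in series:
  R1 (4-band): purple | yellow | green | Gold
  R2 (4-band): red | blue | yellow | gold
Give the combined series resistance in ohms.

7660000 Ω

R1: violet, yellow → 74; green ×10^5 → 7400000 Ω.
R2: red, blue → 26; yellow ×10^4 → 260000 Ω.
Series: 7400000 + 260000 = 7660000 Ω.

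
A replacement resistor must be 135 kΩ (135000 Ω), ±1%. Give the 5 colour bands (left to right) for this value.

brown, orange, green, orange, brown

135000 Ω = 135 × 10^3.
1 → brown
3 → orange
5 → green
Multiplier 10^3 → orange.
±1% tolerance → brown.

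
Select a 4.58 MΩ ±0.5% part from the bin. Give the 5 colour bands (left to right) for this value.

yellow, green, grey, yellow, green

4580000 Ω = 458 × 10^4.
4 → yellow
5 → green
8 → grey
Multiplier 10^4 → yellow.
±0.5% tolerance → green.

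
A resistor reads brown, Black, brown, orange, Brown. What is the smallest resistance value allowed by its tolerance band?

99990 Ω

Brown → 1 (first significant figure)
Black → 0 (second significant figure)
Brown → 1 (third significant figure)
Orange → ×10^3 multiplier
Brown → ±1% tolerance
101 × 1000 = 101000 Ω
Smallest = 101000 × (1 − 1/100) = 99990 Ω.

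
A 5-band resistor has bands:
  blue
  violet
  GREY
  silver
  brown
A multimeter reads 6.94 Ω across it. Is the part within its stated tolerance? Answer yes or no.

Blue → 6 (first significant figure)
Violet → 7 (second significant figure)
Grey → 8 (third significant figure)
Silver → ×0.01 multiplier
Brown → ±1% tolerance
678 × 0.01 = 6.78 Ω
Allowed range: 6.7122 Ω to 6.8478 Ω.
6.94 Ω lies outside that range.

no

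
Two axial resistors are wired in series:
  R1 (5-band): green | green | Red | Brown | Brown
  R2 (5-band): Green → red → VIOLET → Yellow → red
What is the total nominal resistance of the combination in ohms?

5275520 Ω

R1: green, green, red → 552; brown ×10 → 5520 Ω.
R2: green, red, violet → 527; yellow ×10^4 → 5270000 Ω.
Series: 5520 + 5270000 = 5275520 Ω.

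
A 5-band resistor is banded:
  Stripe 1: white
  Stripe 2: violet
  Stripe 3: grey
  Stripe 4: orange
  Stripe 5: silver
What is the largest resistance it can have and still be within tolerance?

1075800 Ω

White → 9 (first significant figure)
Violet → 7 (second significant figure)
Grey → 8 (third significant figure)
Orange → ×10^3 multiplier
Silver → ±10% tolerance
978 × 1000 = 978000 Ω
Largest = 978000 × (1 + 10/100) = 1075800 Ω.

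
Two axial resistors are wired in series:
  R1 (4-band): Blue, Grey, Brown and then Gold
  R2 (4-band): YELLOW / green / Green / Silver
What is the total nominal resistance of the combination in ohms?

R1: blue, grey → 68; brown ×10 → 680 Ω.
R2: yellow, green → 45; green ×10^5 → 4500000 Ω.
Series: 680 + 4500000 = 4500680 Ω.

4500680 Ω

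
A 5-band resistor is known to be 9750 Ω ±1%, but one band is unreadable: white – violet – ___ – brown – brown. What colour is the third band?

9750 Ω = 975 × 10^1.
The third band gives digit 5 of the significand, and 5 is green.

green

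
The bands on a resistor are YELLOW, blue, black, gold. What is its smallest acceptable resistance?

43.7 Ω

Yellow → 4 (first significant figure)
Blue → 6 (second significant figure)
Black → ×1 multiplier
Gold → ±5% tolerance
46 × 1 = 46 Ω
Smallest = 46 × (1 − 5/100) = 43.7 Ω.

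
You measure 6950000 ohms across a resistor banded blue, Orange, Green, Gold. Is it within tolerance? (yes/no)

no

Blue → 6 (first significant figure)
Orange → 3 (second significant figure)
Green → ×10^5 multiplier
Gold → ±5% tolerance
63 × 100000 = 6300000 Ω
Allowed range: 5985000 Ω to 6615000 Ω.
6950000 ohms lies outside that range.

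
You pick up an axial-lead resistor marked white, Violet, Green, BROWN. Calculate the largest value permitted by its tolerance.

9797000 Ω

White → 9 (first significant figure)
Violet → 7 (second significant figure)
Green → ×10^5 multiplier
Brown → ±1% tolerance
97 × 100000 = 9700000 Ω
Largest = 9700000 × (1 + 1/100) = 9797000 Ω.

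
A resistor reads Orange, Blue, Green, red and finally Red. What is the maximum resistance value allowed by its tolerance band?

Orange → 3 (first significant figure)
Blue → 6 (second significant figure)
Green → 5 (third significant figure)
Red → ×10^2 multiplier
Red → ±2% tolerance
365 × 100 = 36500 Ω
Maximum = 36500 × (1 + 2/100) = 37230 Ω.

37230 Ω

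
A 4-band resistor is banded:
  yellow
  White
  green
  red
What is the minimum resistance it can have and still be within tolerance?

Yellow → 4 (first significant figure)
White → 9 (second significant figure)
Green → ×10^5 multiplier
Red → ±2% tolerance
49 × 100000 = 4900000 Ω
Minimum = 4900000 × (1 − 2/100) = 4802000 Ω.

4802000 Ω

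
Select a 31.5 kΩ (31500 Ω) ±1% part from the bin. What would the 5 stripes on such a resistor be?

orange, brown, green, red, brown

31500 Ω = 315 × 10^2.
3 → orange
1 → brown
5 → green
Multiplier 10^2 → red.
±1% tolerance → brown.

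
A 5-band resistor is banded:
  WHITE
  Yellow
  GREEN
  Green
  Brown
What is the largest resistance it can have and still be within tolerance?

White → 9 (first significant figure)
Yellow → 4 (second significant figure)
Green → 5 (third significant figure)
Green → ×10^5 multiplier
Brown → ±1% tolerance
945 × 100000 = 94500000 Ω
Largest = 94500000 × (1 + 1/100) = 95445000 Ω.

95445000 Ω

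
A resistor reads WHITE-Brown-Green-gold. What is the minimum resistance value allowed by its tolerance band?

White → 9 (first significant figure)
Brown → 1 (second significant figure)
Green → ×10^5 multiplier
Gold → ±5% tolerance
91 × 100000 = 9100000 Ω
Minimum = 9100000 × (1 − 5/100) = 8645000 Ω.

8645000 Ω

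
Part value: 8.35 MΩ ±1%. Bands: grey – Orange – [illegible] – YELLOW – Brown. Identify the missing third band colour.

8350000 Ω = 835 × 10^4.
The third band gives digit 5 of the significand, and 5 is green.

green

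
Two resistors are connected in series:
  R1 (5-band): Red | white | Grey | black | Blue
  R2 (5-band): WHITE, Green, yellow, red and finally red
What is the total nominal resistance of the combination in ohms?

95698 Ω

R1: red, white, grey → 298; black ×1 → 298 Ω.
R2: white, green, yellow → 954; red ×10^2 → 95400 Ω.
Series: 298 + 95400 = 95698 Ω.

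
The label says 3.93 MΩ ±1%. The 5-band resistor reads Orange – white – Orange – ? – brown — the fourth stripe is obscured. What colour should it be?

3930000 Ω = 393 × 10^4.
The fourth band is the multiplier, 10^4, which is yellow.

yellow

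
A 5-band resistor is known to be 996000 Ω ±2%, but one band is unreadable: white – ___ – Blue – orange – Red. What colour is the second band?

white

996000 Ω = 996 × 10^3.
The second band gives digit 9 of the significand, and 9 is white.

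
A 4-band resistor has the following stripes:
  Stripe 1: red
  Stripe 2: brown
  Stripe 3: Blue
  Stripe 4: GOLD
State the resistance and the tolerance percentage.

21000000 Ω ±5%

Red → 2 (first significant figure)
Brown → 1 (second significant figure)
Blue → ×10^6 multiplier
Gold → ±5% tolerance
21 × 1000000 = 21000000 Ω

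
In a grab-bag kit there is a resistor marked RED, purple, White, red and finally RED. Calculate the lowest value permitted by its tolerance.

27342 Ω

Red → 2 (first significant figure)
Violet → 7 (second significant figure)
White → 9 (third significant figure)
Red → ×10^2 multiplier
Red → ±2% tolerance
279 × 100 = 27900 Ω
Lowest = 27900 × (1 − 2/100) = 27342 Ω.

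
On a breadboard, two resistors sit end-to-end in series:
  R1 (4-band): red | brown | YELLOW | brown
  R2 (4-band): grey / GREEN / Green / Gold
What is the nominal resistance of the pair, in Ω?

R1: red, brown → 21; yellow ×10^4 → 210000 Ω.
R2: grey, green → 85; green ×10^5 → 8500000 Ω.
Series: 210000 + 8500000 = 8710000 Ω.

8710000 Ω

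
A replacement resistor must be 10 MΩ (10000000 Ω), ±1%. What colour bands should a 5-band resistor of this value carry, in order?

brown, black, black, green, brown

10000000 Ω = 100 × 10^5.
1 → brown
0 → black
0 → black
Multiplier 10^5 → green.
±1% tolerance → brown.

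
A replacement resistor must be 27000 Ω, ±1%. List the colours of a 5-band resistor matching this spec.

red, violet, black, red, brown

27000 Ω = 270 × 10^2.
2 → red
7 → violet
0 → black
Multiplier 10^2 → red.
±1% tolerance → brown.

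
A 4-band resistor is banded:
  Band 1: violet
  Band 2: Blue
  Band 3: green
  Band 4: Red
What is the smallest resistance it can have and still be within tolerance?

Violet → 7 (first significant figure)
Blue → 6 (second significant figure)
Green → ×10^5 multiplier
Red → ±2% tolerance
76 × 100000 = 7600000 Ω
Smallest = 7600000 × (1 − 2/100) = 7448000 Ω.

7448000 Ω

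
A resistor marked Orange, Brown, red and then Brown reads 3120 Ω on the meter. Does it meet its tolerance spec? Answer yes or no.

yes

Orange → 3 (first significant figure)
Brown → 1 (second significant figure)
Red → ×10^2 multiplier
Brown → ±1% tolerance
31 × 100 = 3100 Ω
Allowed range: 3069 Ω to 3131 Ω.
3120 Ω lies inside that range.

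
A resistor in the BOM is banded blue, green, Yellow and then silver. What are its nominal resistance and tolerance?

Blue → 6 (first significant figure)
Green → 5 (second significant figure)
Yellow → ×10^4 multiplier
Silver → ±10% tolerance
65 × 10000 = 650000 Ω

650000 Ω ±10%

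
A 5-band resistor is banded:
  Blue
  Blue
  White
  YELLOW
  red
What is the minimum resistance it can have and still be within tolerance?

6556200 Ω

Blue → 6 (first significant figure)
Blue → 6 (second significant figure)
White → 9 (third significant figure)
Yellow → ×10^4 multiplier
Red → ±2% tolerance
669 × 10000 = 6690000 Ω
Minimum = 6690000 × (1 − 2/100) = 6556200 Ω.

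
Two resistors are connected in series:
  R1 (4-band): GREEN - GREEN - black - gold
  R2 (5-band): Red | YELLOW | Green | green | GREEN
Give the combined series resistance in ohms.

24500055 Ω

R1: green, green → 55; black ×1 → 55 Ω.
R2: red, yellow, green → 245; green ×10^5 → 24500000 Ω.
Series: 55 + 24500000 = 24500055 Ω.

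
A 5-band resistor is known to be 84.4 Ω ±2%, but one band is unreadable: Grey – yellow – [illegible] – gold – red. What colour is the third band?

yellow

84.4 Ω = 844 × 10^-1.
The third band gives digit 4 of the significand, and 4 is yellow.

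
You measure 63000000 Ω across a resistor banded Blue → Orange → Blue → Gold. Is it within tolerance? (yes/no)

Blue → 6 (first significant figure)
Orange → 3 (second significant figure)
Blue → ×10^6 multiplier
Gold → ±5% tolerance
63 × 1000000 = 63000000 Ω
Allowed range: 59850000 Ω to 66150000 Ω.
63000000 Ω lies inside that range.

yes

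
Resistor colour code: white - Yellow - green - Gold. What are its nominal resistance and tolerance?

White → 9 (first significant figure)
Yellow → 4 (second significant figure)
Green → ×10^5 multiplier
Gold → ±5% tolerance
94 × 100000 = 9400000 Ω

9400000 Ω ±5%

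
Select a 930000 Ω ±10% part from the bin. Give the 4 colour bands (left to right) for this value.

930000 Ω = 93 × 10^4.
9 → white
3 → orange
Multiplier 10^4 → yellow.
±10% tolerance → silver.

white, orange, yellow, silver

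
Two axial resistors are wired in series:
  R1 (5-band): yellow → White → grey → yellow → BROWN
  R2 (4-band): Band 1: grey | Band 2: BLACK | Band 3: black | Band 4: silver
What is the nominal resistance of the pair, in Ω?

4980080 Ω

R1: yellow, white, grey → 498; yellow ×10^4 → 4980000 Ω.
R2: grey, black → 80; black ×1 → 80 Ω.
Series: 4980000 + 80 = 4980080 Ω.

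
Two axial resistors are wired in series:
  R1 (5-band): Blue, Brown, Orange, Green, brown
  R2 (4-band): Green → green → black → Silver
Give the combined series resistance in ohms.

61300055 Ω

R1: blue, brown, orange → 613; green ×10^5 → 61300000 Ω.
R2: green, green → 55; black ×1 → 55 Ω.
Series: 61300000 + 55 = 61300055 Ω.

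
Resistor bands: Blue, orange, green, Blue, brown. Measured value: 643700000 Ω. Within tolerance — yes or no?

Blue → 6 (first significant figure)
Orange → 3 (second significant figure)
Green → 5 (third significant figure)
Blue → ×10^6 multiplier
Brown → ±1% tolerance
635 × 1000000 = 635000000 Ω
Allowed range: 628650000 Ω to 641350000 Ω.
643700000 Ω lies outside that range.

no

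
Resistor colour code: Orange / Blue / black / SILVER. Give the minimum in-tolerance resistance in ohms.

Orange → 3 (first significant figure)
Blue → 6 (second significant figure)
Black → ×1 multiplier
Silver → ±10% tolerance
36 × 1 = 36 Ω
Minimum = 36 × (1 − 10/100) = 32.4 Ω.

32.4 Ω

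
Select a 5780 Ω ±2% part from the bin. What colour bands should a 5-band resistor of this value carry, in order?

green, violet, grey, brown, red

5780 Ω = 578 × 10^1.
5 → green
7 → violet
8 → grey
Multiplier 10^1 → brown.
±2% tolerance → red.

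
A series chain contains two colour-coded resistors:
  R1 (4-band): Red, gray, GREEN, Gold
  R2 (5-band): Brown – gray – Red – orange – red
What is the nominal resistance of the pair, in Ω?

2982000 Ω

R1: red, grey → 28; green ×10^5 → 2800000 Ω.
R2: brown, grey, red → 182; orange ×10^3 → 182000 Ω.
Series: 2800000 + 182000 = 2982000 Ω.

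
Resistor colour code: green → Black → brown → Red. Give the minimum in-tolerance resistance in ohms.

Green → 5 (first significant figure)
Black → 0 (second significant figure)
Brown → ×10 multiplier
Red → ±2% tolerance
50 × 10 = 500 Ω
Minimum = 500 × (1 − 2/100) = 490 Ω.

490 Ω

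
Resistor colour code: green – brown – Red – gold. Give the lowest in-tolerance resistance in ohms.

4845 Ω

Green → 5 (first significant figure)
Brown → 1 (second significant figure)
Red → ×10^2 multiplier
Gold → ±5% tolerance
51 × 100 = 5100 Ω
Lowest = 5100 × (1 − 5/100) = 4845 Ω.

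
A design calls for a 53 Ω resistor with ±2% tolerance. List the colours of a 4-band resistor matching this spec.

53 Ω = 53 × 10^0.
5 → green
3 → orange
Multiplier 10^0 → black.
±2% tolerance → red.

green, orange, black, red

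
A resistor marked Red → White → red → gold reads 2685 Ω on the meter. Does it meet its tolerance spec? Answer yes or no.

no

Red → 2 (first significant figure)
White → 9 (second significant figure)
Red → ×10^2 multiplier
Gold → ±5% tolerance
29 × 100 = 2900 Ω
Allowed range: 2755 Ω to 3045 Ω.
2685 Ω lies outside that range.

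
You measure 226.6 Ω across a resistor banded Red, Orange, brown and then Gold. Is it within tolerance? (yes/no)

Red → 2 (first significant figure)
Orange → 3 (second significant figure)
Brown → ×10 multiplier
Gold → ±5% tolerance
23 × 10 = 230 Ω
Allowed range: 218.5 Ω to 241.5 Ω.
226.6 Ω lies inside that range.

yes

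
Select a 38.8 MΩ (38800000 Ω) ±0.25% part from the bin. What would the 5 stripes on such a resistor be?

38800000 Ω = 388 × 10^5.
3 → orange
8 → grey
8 → grey
Multiplier 10^5 → green.
±0.25% tolerance → blue.

orange, grey, grey, green, blue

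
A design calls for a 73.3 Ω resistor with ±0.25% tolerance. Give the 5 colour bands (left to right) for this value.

73.3 Ω = 733 × 10^-1.
7 → violet
3 → orange
3 → orange
Multiplier 10^-1 → gold.
±0.25% tolerance → blue.

violet, orange, orange, gold, blue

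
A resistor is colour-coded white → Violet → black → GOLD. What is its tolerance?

The last band, gold, is the tolerance band.
Gold corresponds to ±5%.

±5%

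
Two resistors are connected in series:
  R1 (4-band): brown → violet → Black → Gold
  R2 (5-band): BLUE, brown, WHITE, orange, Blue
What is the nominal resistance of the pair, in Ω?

619017 Ω

R1: brown, violet → 17; black ×1 → 17 Ω.
R2: blue, brown, white → 619; orange ×10^3 → 619000 Ω.
Series: 17 + 619000 = 619017 Ω.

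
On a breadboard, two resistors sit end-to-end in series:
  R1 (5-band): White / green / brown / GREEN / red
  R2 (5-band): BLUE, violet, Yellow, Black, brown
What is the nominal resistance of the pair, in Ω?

95100674 Ω

R1: white, green, brown → 951; green ×10^5 → 95100000 Ω.
R2: blue, violet, yellow → 674; black ×1 → 674 Ω.
Series: 95100000 + 674 = 95100674 Ω.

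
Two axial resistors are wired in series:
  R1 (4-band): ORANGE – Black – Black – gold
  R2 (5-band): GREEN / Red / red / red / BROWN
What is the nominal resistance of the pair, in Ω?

52230 Ω

R1: orange, black → 30; black ×1 → 30 Ω.
R2: green, red, red → 522; red ×10^2 → 52200 Ω.
Series: 30 + 52200 = 52230 Ω.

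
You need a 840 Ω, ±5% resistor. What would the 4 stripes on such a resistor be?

grey, yellow, brown, gold

840 Ω = 84 × 10^1.
8 → grey
4 → yellow
Multiplier 10^1 → brown.
±5% tolerance → gold.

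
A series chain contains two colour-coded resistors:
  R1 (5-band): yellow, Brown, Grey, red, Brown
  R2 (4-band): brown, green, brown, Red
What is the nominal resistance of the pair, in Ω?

41950 Ω

R1: yellow, brown, grey → 418; red ×10^2 → 41800 Ω.
R2: brown, green → 15; brown ×10 → 150 Ω.
Series: 41800 + 150 = 41950 Ω.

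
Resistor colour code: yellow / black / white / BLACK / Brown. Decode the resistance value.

Yellow → 4 (first significant figure)
Black → 0 (second significant figure)
White → 9 (third significant figure)
Black → ×1 multiplier
409 × 1 = 409 Ω

409 Ω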